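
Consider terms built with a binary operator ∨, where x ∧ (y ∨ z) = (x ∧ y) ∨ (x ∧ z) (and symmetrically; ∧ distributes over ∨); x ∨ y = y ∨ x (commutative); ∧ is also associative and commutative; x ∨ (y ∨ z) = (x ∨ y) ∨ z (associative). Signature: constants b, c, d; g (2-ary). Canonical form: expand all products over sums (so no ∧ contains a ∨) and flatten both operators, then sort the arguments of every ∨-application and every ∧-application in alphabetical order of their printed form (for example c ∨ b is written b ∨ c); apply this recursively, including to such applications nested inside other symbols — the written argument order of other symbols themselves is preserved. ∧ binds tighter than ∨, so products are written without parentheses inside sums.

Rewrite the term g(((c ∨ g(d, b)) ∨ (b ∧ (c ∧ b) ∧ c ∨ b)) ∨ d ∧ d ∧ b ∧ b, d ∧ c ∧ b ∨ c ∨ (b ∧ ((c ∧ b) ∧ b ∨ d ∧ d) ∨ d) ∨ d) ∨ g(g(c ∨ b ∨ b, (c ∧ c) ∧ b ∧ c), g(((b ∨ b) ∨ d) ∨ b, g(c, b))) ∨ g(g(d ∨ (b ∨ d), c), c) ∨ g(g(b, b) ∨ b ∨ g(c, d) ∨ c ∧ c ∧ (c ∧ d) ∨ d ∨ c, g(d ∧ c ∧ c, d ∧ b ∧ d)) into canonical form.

Answer: g(b ∨ b ∧ b ∧ c ∧ c ∨ b ∧ b ∧ d ∧ d ∨ c ∨ g(d, b), b ∧ b ∧ b ∧ c ∨ b ∧ c ∧ d ∨ b ∧ d ∧ d ∨ c ∨ d ∨ d) ∨ g(b ∨ c ∨ c ∧ c ∧ c ∧ d ∨ d ∨ g(b, b) ∨ g(c, d), g(c ∧ c ∧ d, b ∧ d ∧ d)) ∨ g(g(b ∨ b ∨ c, b ∧ c ∧ c ∧ c), g(b ∨ b ∨ b ∨ d, g(c, b))) ∨ g(g(b ∨ d ∨ d, c), c)

Derivation:
Expand products over sums:  g(b ∨ b ∧ b ∧ c ∧ c ∨ b ∧ b ∧ d ∧ d ∨ c ∨ g(d, b), b ∧ b ∧ b ∧ c ∨ b ∧ c ∧ d ∨ b ∧ d ∧ d ∨ c ∨ d ∨ d) ∨ g(g(b ∨ b ∨ c, b ∧ c ∧ c ∧ c), g(b ∨ b ∨ b ∨ d, g(c, b))) ∨ g(g(b ∨ d ∨ d, c), c) ∨ g(b ∨ c ∨ c ∧ c ∧ c ∧ d ∨ d ∨ g(b, b) ∨ g(c, d), g(c ∧ c ∧ d, b ∧ d ∧ d))
Sort:  g(b ∨ b ∧ b ∧ c ∧ c ∨ b ∧ b ∧ d ∧ d ∨ c ∨ g(d, b), b ∧ b ∧ b ∧ c ∨ b ∧ c ∧ d ∨ b ∧ d ∧ d ∨ c ∨ d ∨ d) ∨ g(b ∨ c ∨ c ∧ c ∧ c ∧ d ∨ d ∨ g(b, b) ∨ g(c, d), g(c ∧ c ∧ d, b ∧ d ∧ d)) ∨ g(g(b ∨ b ∨ c, b ∧ c ∧ c ∧ c), g(b ∨ b ∨ b ∨ d, g(c, b))) ∨ g(g(b ∨ d ∨ d, c), c)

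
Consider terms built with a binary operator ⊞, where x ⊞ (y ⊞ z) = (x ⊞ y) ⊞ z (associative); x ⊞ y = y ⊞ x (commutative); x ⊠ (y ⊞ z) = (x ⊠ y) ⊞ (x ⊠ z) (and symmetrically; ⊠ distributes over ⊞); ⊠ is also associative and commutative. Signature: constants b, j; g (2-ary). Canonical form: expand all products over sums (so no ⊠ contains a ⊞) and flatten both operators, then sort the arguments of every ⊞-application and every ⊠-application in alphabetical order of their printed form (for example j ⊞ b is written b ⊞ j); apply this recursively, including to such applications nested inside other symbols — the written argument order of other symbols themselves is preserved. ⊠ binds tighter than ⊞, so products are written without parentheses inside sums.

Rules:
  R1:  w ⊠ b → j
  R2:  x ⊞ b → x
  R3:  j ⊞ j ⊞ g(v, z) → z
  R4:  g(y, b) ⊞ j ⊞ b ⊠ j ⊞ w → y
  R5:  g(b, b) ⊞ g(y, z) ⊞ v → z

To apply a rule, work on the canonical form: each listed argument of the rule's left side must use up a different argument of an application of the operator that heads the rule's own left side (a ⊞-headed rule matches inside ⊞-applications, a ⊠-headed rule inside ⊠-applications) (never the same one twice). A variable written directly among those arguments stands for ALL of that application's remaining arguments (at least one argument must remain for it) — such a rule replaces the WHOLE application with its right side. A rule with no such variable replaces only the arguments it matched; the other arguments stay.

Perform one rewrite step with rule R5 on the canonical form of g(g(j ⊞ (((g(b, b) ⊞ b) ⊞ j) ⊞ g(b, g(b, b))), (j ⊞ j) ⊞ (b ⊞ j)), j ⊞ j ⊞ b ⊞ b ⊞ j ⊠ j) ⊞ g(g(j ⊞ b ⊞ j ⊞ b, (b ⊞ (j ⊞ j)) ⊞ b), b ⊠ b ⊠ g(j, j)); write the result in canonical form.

Canonical form:  g(g(b ⊞ b ⊞ j ⊞ j, b ⊞ b ⊞ j ⊞ j), b ⊠ b ⊠ g(j, j)) ⊞ g(g(b ⊞ g(b, b) ⊞ g(b, g(b, b)) ⊞ j ⊞ j, b ⊞ j ⊞ j ⊞ j), b ⊞ b ⊞ j ⊞ j ⊞ j ⊠ j)
Match R5:  consume g(b, b), g(b, g(b, b));  v := b ⊞ j ⊞ j, y := b, z := g(b, b)
Every leftover argument binds to the variable; the entire application is replaced.
Giving:  g(g(b ⊞ b ⊞ j ⊞ j, b ⊞ b ⊞ j ⊞ j), b ⊠ b ⊠ g(j, j)) ⊞ g(g(g(b, b), b ⊞ j ⊞ j ⊞ j), b ⊞ b ⊞ j ⊞ j ⊞ j ⊠ j)

Answer: g(g(b ⊞ b ⊞ j ⊞ j, b ⊞ b ⊞ j ⊞ j), b ⊠ b ⊠ g(j, j)) ⊞ g(g(g(b, b), b ⊞ j ⊞ j ⊞ j), b ⊞ b ⊞ j ⊞ j ⊞ j ⊠ j)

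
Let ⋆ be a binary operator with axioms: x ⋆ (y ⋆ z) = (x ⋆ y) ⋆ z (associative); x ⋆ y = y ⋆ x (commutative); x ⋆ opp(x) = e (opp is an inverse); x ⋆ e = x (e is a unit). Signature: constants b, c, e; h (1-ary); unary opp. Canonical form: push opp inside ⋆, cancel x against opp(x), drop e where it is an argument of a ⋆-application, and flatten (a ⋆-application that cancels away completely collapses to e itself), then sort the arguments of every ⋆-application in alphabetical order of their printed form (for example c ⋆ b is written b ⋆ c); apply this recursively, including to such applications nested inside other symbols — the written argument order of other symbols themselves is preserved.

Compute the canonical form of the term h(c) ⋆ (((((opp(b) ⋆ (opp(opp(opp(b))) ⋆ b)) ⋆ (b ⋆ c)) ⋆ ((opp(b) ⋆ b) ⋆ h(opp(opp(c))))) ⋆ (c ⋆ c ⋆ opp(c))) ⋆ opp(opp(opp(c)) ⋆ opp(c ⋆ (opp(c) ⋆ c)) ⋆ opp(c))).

Push opp inside:  distribute opp over ⋆ and collapse double opp
Cancel inverse pairs:  b cancels
Collect terms:  h(c) ⋆ h(c) ⋆ c ⋆ c ⋆ c
Sort arguments:  c ⋆ c ⋆ c ⋆ h(c) ⋆ h(c)

Answer: c ⋆ c ⋆ c ⋆ h(c) ⋆ h(c)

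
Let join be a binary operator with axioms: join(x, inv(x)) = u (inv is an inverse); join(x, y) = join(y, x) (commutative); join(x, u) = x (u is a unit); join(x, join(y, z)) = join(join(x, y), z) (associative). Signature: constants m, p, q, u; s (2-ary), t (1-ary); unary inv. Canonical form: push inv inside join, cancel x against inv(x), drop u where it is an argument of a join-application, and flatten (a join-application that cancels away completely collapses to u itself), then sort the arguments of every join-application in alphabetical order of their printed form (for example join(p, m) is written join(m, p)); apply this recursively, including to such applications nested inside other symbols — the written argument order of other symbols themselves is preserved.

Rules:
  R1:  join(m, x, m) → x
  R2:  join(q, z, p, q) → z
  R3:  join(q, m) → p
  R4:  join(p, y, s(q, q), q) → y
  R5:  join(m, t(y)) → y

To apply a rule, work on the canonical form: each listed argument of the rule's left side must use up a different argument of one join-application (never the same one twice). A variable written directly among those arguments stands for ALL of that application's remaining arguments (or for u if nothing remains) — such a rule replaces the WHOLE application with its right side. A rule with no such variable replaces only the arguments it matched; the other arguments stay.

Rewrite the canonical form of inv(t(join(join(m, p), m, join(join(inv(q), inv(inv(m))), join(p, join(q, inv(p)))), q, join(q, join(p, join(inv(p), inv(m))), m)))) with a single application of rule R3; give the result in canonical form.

Canonical form:  inv(t(join(m, m, m, p, q, q)))
R3 matches:  uses m, q
Result:  inv(t(join(m, m, p, p, q)))

Answer: inv(t(join(m, m, p, p, q)))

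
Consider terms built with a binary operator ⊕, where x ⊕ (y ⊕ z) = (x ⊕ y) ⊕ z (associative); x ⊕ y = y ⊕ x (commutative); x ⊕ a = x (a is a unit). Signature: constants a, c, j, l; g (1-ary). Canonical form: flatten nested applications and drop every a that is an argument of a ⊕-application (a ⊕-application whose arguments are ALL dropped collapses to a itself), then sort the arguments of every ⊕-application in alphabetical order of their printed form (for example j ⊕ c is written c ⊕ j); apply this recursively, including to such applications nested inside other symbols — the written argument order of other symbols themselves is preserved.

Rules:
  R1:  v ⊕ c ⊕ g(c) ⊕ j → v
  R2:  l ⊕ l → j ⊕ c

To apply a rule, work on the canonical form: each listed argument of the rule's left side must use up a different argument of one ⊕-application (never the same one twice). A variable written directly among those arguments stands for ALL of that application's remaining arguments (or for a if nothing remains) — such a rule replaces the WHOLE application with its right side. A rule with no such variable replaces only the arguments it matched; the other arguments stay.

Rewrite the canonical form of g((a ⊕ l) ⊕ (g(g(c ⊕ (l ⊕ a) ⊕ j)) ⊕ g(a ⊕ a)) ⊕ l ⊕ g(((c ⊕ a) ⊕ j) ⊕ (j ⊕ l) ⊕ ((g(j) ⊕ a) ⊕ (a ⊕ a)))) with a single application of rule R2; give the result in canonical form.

Canonical form:  g(g(a) ⊕ g(c ⊕ g(j) ⊕ j ⊕ j ⊕ l) ⊕ g(g(c ⊕ j ⊕ l)) ⊕ l ⊕ l)
Match R2:  consume l, l
New term:  g(c ⊕ g(a) ⊕ g(c ⊕ g(j) ⊕ j ⊕ j ⊕ l) ⊕ g(g(c ⊕ j ⊕ l)) ⊕ j)

Answer: g(c ⊕ g(a) ⊕ g(c ⊕ g(j) ⊕ j ⊕ j ⊕ l) ⊕ g(g(c ⊕ j ⊕ l)) ⊕ j)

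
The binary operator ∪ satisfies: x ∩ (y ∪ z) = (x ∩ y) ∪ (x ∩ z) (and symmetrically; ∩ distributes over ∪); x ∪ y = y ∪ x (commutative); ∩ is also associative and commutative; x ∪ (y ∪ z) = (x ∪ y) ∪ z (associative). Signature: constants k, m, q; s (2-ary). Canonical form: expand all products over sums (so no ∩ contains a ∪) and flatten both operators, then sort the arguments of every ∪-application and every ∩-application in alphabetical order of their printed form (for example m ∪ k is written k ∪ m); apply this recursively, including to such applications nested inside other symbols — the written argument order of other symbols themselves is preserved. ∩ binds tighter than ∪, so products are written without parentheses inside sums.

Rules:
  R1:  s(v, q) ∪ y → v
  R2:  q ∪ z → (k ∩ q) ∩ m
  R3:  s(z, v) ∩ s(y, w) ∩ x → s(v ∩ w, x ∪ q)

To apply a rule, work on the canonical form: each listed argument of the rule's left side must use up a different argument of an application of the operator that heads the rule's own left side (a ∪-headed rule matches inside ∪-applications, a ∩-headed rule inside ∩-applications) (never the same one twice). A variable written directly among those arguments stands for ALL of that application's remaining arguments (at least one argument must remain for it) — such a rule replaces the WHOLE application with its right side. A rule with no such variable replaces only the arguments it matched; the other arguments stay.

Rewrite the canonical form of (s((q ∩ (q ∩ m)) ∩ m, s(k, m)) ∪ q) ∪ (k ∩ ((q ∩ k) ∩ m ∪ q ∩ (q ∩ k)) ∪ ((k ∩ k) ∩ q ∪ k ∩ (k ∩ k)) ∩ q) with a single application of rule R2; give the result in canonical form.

Answer: k ∩ m ∩ q

Derivation:
Canonical form:  k ∩ k ∩ k ∩ q ∪ k ∩ k ∩ m ∩ q ∪ k ∩ k ∩ q ∩ q ∪ k ∩ k ∩ q ∩ q ∪ q ∪ s(m ∩ m ∩ q ∩ q, s(k, m))
Match R2:  consume q;  z := k ∩ k ∩ k ∩ q ∪ k ∩ k ∩ m ∩ q ∪ k ∩ k ∩ q ∩ q ∪ k ∩ k ∩ q ∩ q ∪ s(m ∩ m ∩ q ∩ q, s(k, m))
Every leftover argument binds to the variable; the entire application is replaced.
Result:  k ∩ m ∩ q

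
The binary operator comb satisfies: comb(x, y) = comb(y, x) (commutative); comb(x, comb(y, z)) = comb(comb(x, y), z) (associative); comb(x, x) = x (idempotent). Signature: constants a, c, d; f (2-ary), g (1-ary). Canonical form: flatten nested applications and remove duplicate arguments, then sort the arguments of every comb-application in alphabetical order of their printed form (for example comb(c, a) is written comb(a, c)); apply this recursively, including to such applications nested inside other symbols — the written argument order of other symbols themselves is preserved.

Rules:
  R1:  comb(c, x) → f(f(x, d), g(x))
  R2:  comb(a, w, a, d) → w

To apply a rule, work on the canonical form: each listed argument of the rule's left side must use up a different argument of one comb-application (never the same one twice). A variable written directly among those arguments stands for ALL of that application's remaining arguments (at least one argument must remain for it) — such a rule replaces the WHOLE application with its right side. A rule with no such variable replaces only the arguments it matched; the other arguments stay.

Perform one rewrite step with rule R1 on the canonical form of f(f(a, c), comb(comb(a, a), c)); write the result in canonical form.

Canonical form:  f(f(a, c), comb(a, c))
R1 matches:  uses c;  x := a
The variable takes the whole remainder — replace the entire application.
New term:  f(f(a, c), f(f(a, d), g(a)))

Answer: f(f(a, c), f(f(a, d), g(a)))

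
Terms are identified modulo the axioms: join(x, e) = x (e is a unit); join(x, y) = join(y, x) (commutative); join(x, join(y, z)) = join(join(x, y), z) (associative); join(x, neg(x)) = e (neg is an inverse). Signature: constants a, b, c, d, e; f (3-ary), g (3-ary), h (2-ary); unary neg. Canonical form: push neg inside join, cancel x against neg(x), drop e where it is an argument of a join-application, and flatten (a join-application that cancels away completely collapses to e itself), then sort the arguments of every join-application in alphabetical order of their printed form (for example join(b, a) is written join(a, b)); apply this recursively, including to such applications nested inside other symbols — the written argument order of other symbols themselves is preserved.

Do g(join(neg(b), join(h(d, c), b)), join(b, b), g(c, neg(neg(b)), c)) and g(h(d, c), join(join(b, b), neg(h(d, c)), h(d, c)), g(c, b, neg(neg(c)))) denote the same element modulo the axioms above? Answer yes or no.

Left:  g(join(neg(b), join(h(d, c), b)), join(b, b), g(c, neg(neg(b)), c))
  Focus inside:  join(neg(b), join(h(d, c), b))
  Cancel:  b cancels
  Combine occurrences:  h(d, c)
  Put back:  g(h(d, c), join(b, b), g(c, b, c))
Right:  g(h(d, c), join(join(b, b), neg(h(d, c)), h(d, c)), g(c, b, neg(neg(c))))
  Descend into:  join(join(b, b), neg(h(d, c)), h(d, c))
  Cancel inverse pairs:  h(d, c) cancels
  Collect terms:  join(b, b)
  Rebuild:  g(h(d, c), join(b, b), g(c, b, c))

Answer: yes — both canonical forms are g(h(d, c), join(b, b), g(c, b, c))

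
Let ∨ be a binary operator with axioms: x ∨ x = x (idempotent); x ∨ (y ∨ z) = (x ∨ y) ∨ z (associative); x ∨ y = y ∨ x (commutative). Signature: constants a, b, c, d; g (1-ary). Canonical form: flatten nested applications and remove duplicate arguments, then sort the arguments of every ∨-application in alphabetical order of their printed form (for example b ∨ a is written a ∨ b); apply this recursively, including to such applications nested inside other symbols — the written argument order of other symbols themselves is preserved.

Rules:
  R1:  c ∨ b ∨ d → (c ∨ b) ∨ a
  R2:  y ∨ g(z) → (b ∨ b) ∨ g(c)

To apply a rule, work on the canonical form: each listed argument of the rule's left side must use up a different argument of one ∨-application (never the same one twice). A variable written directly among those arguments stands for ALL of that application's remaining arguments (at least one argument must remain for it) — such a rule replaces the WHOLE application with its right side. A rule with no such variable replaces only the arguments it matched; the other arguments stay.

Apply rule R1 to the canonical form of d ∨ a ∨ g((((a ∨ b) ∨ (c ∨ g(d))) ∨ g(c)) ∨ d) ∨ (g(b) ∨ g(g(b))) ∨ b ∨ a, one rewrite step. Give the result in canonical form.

Canonical form:  a ∨ b ∨ d ∨ g(a ∨ b ∨ c ∨ d ∨ g(c) ∨ g(d)) ∨ g(b) ∨ g(g(b))
Match R1:  consume b, c, d
Result:  a ∨ b ∨ d ∨ g(a ∨ b ∨ c ∨ g(c) ∨ g(d)) ∨ g(b) ∨ g(g(b))

Answer: a ∨ b ∨ d ∨ g(a ∨ b ∨ c ∨ g(c) ∨ g(d)) ∨ g(b) ∨ g(g(b))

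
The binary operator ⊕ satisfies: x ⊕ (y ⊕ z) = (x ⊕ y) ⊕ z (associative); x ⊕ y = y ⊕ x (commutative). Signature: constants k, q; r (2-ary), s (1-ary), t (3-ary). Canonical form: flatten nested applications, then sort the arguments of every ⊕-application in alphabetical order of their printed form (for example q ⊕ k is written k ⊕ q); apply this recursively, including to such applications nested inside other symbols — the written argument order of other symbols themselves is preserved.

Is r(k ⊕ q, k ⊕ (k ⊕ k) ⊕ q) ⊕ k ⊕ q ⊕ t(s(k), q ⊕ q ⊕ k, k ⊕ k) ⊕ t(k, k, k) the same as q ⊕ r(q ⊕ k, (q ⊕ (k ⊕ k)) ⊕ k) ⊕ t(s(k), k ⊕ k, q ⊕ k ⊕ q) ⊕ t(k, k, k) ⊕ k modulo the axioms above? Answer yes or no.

Answer: no — k ⊕ q ⊕ r(k ⊕ q, k ⊕ k ⊕ k ⊕ q) ⊕ t(k, k, k) ⊕ t(s(k), k ⊕ q ⊕ q, k ⊕ k) vs k ⊕ q ⊕ r(k ⊕ q, k ⊕ k ⊕ k ⊕ q) ⊕ t(k, k, k) ⊕ t(s(k), k ⊕ k, k ⊕ q ⊕ q)

Derivation:
Left:  r(k ⊕ q, k ⊕ (k ⊕ k) ⊕ q) ⊕ k ⊕ q ⊕ t(s(k), q ⊕ q ⊕ k, k ⊕ k) ⊕ t(k, k, k)
  Canonicalize subterm:  r(k ⊕ q, k ⊕ (k ⊕ k) ⊕ q)  →  r(k ⊕ q, k ⊕ k ⊕ k ⊕ q)
  Simplify inside:  t(s(k), q ⊕ q ⊕ k, k ⊕ k)  →  t(s(k), k ⊕ q ⊕ q, k ⊕ k)
  Sort arguments:  k ⊕ q ⊕ r(k ⊕ q, k ⊕ k ⊕ k ⊕ q) ⊕ t(k, k, k) ⊕ t(s(k), k ⊕ q ⊕ q, k ⊕ k)
Right:  q ⊕ r(q ⊕ k, (q ⊕ (k ⊕ k)) ⊕ k) ⊕ t(s(k), k ⊕ k, q ⊕ k ⊕ q) ⊕ t(k, k, k) ⊕ k
  Inside:  r(q ⊕ k, (q ⊕ (k ⊕ k)) ⊕ k)  →  r(k ⊕ q, k ⊕ k ⊕ k ⊕ q)
  Inside:  t(s(k), k ⊕ k, q ⊕ k ⊕ q)  →  t(s(k), k ⊕ k, k ⊕ q ⊕ q)
  Order the arguments:  k ⊕ q ⊕ r(k ⊕ q, k ⊕ k ⊕ k ⊕ q) ⊕ t(k, k, k) ⊕ t(s(k), k ⊕ k, k ⊕ q ⊕ q)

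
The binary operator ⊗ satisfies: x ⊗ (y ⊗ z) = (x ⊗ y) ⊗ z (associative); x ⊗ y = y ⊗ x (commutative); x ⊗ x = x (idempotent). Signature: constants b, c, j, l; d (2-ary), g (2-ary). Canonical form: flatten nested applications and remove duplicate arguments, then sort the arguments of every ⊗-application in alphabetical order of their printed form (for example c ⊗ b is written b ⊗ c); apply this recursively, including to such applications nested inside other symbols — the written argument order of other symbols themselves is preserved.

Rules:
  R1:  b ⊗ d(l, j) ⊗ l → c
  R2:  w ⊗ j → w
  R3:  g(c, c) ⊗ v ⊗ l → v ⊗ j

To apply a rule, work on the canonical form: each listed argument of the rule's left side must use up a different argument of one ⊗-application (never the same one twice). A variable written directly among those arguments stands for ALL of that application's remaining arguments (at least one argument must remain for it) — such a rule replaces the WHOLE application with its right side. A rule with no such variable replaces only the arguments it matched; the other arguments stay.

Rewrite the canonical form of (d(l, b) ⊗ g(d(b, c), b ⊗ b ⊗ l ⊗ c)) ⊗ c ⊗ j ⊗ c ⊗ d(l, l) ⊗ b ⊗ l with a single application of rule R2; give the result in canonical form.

Canonical form:  b ⊗ c ⊗ d(l, b) ⊗ d(l, l) ⊗ g(d(b, c), b ⊗ c ⊗ l) ⊗ j ⊗ l
R2 matches:  uses j;  w := b ⊗ c ⊗ d(l, b) ⊗ d(l, l) ⊗ g(d(b, c), b ⊗ c ⊗ l) ⊗ l
Every leftover argument binds to the variable; the entire application is replaced.
New term:  b ⊗ c ⊗ d(l, b) ⊗ d(l, l) ⊗ g(d(b, c), b ⊗ c ⊗ l) ⊗ l

Answer: b ⊗ c ⊗ d(l, b) ⊗ d(l, l) ⊗ g(d(b, c), b ⊗ c ⊗ l) ⊗ l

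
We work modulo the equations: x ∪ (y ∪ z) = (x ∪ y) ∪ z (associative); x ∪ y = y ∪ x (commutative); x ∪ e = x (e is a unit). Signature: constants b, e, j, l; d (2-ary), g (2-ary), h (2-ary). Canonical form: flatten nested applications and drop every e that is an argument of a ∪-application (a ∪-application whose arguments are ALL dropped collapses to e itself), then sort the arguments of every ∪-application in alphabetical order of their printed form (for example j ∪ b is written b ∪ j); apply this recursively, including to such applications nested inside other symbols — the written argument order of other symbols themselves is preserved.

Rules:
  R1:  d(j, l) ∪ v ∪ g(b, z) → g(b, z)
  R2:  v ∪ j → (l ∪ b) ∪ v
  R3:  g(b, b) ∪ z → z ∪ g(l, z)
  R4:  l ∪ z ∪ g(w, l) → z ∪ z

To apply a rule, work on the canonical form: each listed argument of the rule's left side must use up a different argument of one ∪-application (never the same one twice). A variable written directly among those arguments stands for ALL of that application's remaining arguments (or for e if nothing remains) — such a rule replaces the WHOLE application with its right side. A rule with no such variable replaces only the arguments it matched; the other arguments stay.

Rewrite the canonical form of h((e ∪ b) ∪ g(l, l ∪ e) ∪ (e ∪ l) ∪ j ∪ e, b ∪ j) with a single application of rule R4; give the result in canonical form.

Answer: h(b ∪ b ∪ j ∪ j, b ∪ j)

Derivation:
Canonical form:  h(b ∪ g(l, l) ∪ j ∪ l, b ∪ j)
Match R4:  consume g(l, l), l;  w := l, z := b ∪ j
Every leftover argument binds to the variable; the entire application is replaced.
Giving:  h(b ∪ b ∪ j ∪ j, b ∪ j)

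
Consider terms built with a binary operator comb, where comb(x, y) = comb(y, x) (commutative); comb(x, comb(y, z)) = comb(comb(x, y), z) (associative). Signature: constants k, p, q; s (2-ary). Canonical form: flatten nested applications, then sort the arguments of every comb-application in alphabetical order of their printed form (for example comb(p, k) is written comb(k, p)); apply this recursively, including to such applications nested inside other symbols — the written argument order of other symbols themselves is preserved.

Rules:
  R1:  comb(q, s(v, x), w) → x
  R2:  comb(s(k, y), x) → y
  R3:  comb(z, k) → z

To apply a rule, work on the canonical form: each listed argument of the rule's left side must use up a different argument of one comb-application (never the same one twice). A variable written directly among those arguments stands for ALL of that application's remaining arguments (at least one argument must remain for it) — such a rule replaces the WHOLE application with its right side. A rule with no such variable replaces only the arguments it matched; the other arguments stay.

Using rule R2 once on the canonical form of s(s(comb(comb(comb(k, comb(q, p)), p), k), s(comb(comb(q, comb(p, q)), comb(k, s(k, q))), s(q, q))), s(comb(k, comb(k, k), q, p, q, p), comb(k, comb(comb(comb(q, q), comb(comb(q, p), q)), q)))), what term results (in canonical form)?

Answer: s(s(comb(k, k, p, p, q), s(q, s(q, q))), s(comb(k, k, k, p, p, q, q), comb(k, p, q, q, q, q, q)))

Derivation:
Canonical form:  s(s(comb(k, k, p, p, q), s(comb(k, p, q, q, s(k, q)), s(q, q))), s(comb(k, k, k, p, p, q, q), comb(k, p, q, q, q, q, q)))
Match R2:  consume s(k, q);  x := comb(k, p, q, q), y := q
The variable takes the whole remainder — replace the entire application.
Result:  s(s(comb(k, k, p, p, q), s(q, s(q, q))), s(comb(k, k, k, p, p, q, q), comb(k, p, q, q, q, q, q)))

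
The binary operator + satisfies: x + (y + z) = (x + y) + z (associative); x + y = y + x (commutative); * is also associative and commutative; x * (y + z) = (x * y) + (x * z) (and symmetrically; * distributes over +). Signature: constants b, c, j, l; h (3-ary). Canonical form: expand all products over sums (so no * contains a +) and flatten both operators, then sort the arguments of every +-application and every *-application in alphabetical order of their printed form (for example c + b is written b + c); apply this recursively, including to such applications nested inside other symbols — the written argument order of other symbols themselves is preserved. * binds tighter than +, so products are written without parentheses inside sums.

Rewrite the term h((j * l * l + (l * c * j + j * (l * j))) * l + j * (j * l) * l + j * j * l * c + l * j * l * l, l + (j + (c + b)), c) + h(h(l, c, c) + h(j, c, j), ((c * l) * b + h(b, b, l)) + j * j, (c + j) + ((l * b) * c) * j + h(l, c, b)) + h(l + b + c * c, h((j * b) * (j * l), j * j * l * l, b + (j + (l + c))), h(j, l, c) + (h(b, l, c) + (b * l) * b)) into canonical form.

Answer: h(b + c * c + l, h(b * j * j * l, j * j * l * l, b + c + j + l), b * b * l + h(b, l, c) + h(j, l, c)) + h(c * j * j * l + c * j * l * l + j * j * l * l + j * j * l * l + j * l * l * l + j * l * l * l, b + c + j + l, c) + h(h(j, c, j) + h(l, c, c), b * c * l + h(b, b, l) + j * j, b * c * j * l + c + h(l, c, b) + j)

Derivation:
Distribute:  h(c * j * j * l + c * j * l * l + j * j * l * l + j * j * l * l + j * l * l * l + j * l * l * l, b + c + j + l, c) + h(h(j, c, j) + h(l, c, c), b * c * l + h(b, b, l) + j * j, b * c * j * l + c + h(l, c, b) + j) + h(b + c * c + l, h(b * j * j * l, j * j * l * l, b + c + j + l), b * b * l + h(b, l, c) + h(j, l, c))
Sort arguments:  h(b + c * c + l, h(b * j * j * l, j * j * l * l, b + c + j + l), b * b * l + h(b, l, c) + h(j, l, c)) + h(c * j * j * l + c * j * l * l + j * j * l * l + j * j * l * l + j * l * l * l + j * l * l * l, b + c + j + l, c) + h(h(j, c, j) + h(l, c, c), b * c * l + h(b, b, l) + j * j, b * c * j * l + c + h(l, c, b) + j)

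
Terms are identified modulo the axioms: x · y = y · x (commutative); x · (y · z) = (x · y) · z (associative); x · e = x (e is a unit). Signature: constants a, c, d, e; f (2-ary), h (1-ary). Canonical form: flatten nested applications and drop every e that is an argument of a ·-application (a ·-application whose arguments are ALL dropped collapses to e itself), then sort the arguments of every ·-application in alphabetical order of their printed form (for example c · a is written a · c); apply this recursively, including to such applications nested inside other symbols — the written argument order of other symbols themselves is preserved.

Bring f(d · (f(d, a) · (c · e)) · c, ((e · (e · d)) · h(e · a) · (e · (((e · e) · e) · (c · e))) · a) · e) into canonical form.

Descend into:  ((e · (e · d)) · h(e · a) · (e · (((e · e) · e) · (c · e))) · a) · e
Merge nested applications:  e · e · d · h(e · a) · e · e · e · e · c · e · a · e
Inside:  h(e · a)  →  h(a)
Drop the unit:  drop e (×8)
Order the arguments:  a · c · d · h(a)
Rebuild:  f(c · c · d · f(d, a), a · c · d · h(a))

Answer: f(c · c · d · f(d, a), a · c · d · h(a))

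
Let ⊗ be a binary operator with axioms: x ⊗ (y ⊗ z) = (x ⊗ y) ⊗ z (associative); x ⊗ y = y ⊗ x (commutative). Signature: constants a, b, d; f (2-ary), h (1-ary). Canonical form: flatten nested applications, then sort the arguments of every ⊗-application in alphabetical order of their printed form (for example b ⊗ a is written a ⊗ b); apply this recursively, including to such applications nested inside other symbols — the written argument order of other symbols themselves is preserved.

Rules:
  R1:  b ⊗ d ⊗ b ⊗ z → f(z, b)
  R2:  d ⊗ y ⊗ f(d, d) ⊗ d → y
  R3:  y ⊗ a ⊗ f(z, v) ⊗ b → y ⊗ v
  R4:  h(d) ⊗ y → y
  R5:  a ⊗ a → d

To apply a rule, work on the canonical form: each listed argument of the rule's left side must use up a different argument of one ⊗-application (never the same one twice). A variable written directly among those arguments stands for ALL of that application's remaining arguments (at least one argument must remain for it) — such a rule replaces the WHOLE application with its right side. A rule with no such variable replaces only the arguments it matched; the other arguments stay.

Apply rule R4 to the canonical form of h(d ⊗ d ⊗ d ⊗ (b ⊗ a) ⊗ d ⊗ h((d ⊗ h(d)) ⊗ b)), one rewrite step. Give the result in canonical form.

Canonical form:  h(a ⊗ b ⊗ d ⊗ d ⊗ d ⊗ d ⊗ h(b ⊗ d ⊗ h(d)))
Apply R4:  consuming h(d);  y := b ⊗ d
The variable takes the whole remainder — replace the entire application.
Giving:  h(a ⊗ b ⊗ d ⊗ d ⊗ d ⊗ d ⊗ h(b ⊗ d))

Answer: h(a ⊗ b ⊗ d ⊗ d ⊗ d ⊗ d ⊗ h(b ⊗ d))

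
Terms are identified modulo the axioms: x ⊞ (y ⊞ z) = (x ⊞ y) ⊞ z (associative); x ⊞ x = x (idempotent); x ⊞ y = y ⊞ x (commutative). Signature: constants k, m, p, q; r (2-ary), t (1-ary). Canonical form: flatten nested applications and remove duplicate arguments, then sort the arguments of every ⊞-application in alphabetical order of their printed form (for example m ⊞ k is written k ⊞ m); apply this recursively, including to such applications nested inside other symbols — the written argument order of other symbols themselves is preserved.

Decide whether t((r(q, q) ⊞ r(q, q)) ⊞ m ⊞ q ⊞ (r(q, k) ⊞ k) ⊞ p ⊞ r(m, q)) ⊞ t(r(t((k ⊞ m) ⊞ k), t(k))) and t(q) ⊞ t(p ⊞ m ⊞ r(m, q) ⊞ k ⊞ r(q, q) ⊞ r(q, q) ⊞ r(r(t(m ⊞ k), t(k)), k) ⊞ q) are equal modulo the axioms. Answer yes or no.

Left:  t((r(q, q) ⊞ r(q, q)) ⊞ m ⊞ q ⊞ (r(q, k) ⊞ k) ⊞ p ⊞ r(m, q)) ⊞ t(r(t((k ⊞ m) ⊞ k), t(k)))
  Simplify inside:  t((r(q, q) ⊞ r(q, q)) ⊞ m ⊞ q ⊞ (r(q, k) ⊞ k) ⊞ p ⊞ r(m, q))  →  t(k ⊞ m ⊞ p ⊞ q ⊞ r(m, q) ⊞ r(q, k) ⊞ r(q, q))
  Inside:  t(r(t((k ⊞ m) ⊞ k), t(k)))  →  t(r(t(k ⊞ m), t(k)))
  Sort:  t(k ⊞ m ⊞ p ⊞ q ⊞ r(m, q) ⊞ r(q, k) ⊞ r(q, q)) ⊞ t(r(t(k ⊞ m), t(k)))
Right:  t(q) ⊞ t(p ⊞ m ⊞ r(m, q) ⊞ k ⊞ r(q, q) ⊞ r(q, q) ⊞ r(r(t(m ⊞ k), t(k)), k) ⊞ q)
  Simplify inside:  t(p ⊞ m ⊞ r(m, q) ⊞ k ⊞ r(q, q) ⊞ r(q, q) ⊞ r(r(t(m ⊞ k), t(k)), k) ⊞ q)  →  t(k ⊞ m ⊞ p ⊞ q ⊞ r(m, q) ⊞ r(q, q) ⊞ r(r(t(k ⊞ m), t(k)), k))
  Sort:  t(k ⊞ m ⊞ p ⊞ q ⊞ r(m, q) ⊞ r(q, q) ⊞ r(r(t(k ⊞ m), t(k)), k)) ⊞ t(q)

Answer: no — t(k ⊞ m ⊞ p ⊞ q ⊞ r(m, q) ⊞ r(q, k) ⊞ r(q, q)) ⊞ t(r(t(k ⊞ m), t(k))) vs t(k ⊞ m ⊞ p ⊞ q ⊞ r(m, q) ⊞ r(q, q) ⊞ r(r(t(k ⊞ m), t(k)), k)) ⊞ t(q)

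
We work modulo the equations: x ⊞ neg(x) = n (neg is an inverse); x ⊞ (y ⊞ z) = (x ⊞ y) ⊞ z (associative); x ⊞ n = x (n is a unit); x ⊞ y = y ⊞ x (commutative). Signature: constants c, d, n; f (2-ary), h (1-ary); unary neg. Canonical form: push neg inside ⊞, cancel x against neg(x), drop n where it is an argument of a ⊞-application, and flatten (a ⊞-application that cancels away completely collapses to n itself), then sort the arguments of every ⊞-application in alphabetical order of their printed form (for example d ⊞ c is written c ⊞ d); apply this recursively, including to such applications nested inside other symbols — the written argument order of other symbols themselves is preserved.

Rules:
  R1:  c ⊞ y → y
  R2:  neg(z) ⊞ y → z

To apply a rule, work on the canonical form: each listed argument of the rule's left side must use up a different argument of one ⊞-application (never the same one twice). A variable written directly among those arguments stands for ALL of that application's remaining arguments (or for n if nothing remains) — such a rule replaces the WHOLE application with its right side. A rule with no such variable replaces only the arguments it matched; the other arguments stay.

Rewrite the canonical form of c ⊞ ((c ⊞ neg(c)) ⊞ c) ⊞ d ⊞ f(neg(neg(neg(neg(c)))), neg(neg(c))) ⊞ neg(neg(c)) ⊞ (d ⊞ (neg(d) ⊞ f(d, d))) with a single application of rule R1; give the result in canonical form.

Canonical form:  c ⊞ c ⊞ c ⊞ d ⊞ f(c, c) ⊞ f(d, d)
Match R1:  consume c;  y := c ⊞ c ⊞ d ⊞ f(c, c) ⊞ f(d, d)
The extension variable absorbs all remaining arguments, so the whole application is rewritten.
New term:  c ⊞ c ⊞ d ⊞ f(c, c) ⊞ f(d, d)

Answer: c ⊞ c ⊞ d ⊞ f(c, c) ⊞ f(d, d)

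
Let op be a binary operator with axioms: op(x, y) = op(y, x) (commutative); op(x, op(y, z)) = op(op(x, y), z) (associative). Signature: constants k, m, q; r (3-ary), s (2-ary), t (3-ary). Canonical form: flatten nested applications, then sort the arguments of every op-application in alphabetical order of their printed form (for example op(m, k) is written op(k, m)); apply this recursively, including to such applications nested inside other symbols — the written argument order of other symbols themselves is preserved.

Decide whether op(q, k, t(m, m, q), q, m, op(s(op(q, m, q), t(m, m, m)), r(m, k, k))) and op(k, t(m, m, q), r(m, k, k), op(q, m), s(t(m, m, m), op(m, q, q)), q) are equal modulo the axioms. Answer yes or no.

Left:  op(q, k, t(m, m, q), q, m, op(s(op(q, m, q), t(m, m, m)), r(m, k, k)))
  Merge nested applications:  op(q, k, t(m, m, q), q, m, s(op(q, m, q), t(m, m, m)), r(m, k, k))
  Canonicalize subterm:  s(op(q, m, q), t(m, m, m))  →  s(op(m, q, q), t(m, m, m))
  Sort arguments:  op(k, m, q, q, r(m, k, k), s(op(m, q, q), t(m, m, m)), t(m, m, q))
Right:  op(k, t(m, m, q), r(m, k, k), op(q, m), s(t(m, m, m), op(m, q, q)), q)
  Flatten:  op(k, t(m, m, q), r(m, k, k), q, m, s(t(m, m, m), op(m, q, q)), q)
  Sort:  op(k, m, q, q, r(m, k, k), s(t(m, m, m), op(m, q, q)), t(m, m, q))

Answer: no — op(k, m, q, q, r(m, k, k), s(op(m, q, q), t(m, m, m)), t(m, m, q)) vs op(k, m, q, q, r(m, k, k), s(t(m, m, m), op(m, q, q)), t(m, m, q))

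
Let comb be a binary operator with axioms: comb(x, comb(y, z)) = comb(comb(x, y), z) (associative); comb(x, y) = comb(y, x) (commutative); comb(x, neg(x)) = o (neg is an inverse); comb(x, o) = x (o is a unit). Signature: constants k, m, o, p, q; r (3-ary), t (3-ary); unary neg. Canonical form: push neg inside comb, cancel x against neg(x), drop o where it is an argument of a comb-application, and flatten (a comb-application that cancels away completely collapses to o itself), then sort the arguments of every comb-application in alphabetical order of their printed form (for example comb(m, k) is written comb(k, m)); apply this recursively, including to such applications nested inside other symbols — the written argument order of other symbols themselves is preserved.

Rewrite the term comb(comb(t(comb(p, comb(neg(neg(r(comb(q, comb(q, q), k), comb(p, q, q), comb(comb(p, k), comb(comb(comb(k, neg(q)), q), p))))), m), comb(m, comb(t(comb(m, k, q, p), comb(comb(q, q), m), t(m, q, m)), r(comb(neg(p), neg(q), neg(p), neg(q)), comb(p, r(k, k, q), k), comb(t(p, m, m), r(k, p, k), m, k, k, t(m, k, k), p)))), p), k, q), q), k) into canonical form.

Push neg inside:  distribute neg over comb and collapse double neg
Combine occurrences:  comb(t(comb(m, m, p, p, r(comb(k, q, q, q), comb(p, q, q), comb(k, k, p, p)), r(comb(neg(p), neg(p), neg(q), neg(q)), comb(k, p, r(k, k, q)), comb(k, k, m, p, r(k, p, k), t(m, k, k), t(p, m, m))), t(comb(k, m, p, q), comb(m, q, q), t(m, q, m))), k, q), q, k)
Order the arguments:  comb(k, q, t(comb(m, m, p, p, r(comb(k, q, q, q), comb(p, q, q), comb(k, k, p, p)), r(comb(neg(p), neg(p), neg(q), neg(q)), comb(k, p, r(k, k, q)), comb(k, k, m, p, r(k, p, k), t(m, k, k), t(p, m, m))), t(comb(k, m, p, q), comb(m, q, q), t(m, q, m))), k, q))

Answer: comb(k, q, t(comb(m, m, p, p, r(comb(k, q, q, q), comb(p, q, q), comb(k, k, p, p)), r(comb(neg(p), neg(p), neg(q), neg(q)), comb(k, p, r(k, k, q)), comb(k, k, m, p, r(k, p, k), t(m, k, k), t(p, m, m))), t(comb(k, m, p, q), comb(m, q, q), t(m, q, m))), k, q))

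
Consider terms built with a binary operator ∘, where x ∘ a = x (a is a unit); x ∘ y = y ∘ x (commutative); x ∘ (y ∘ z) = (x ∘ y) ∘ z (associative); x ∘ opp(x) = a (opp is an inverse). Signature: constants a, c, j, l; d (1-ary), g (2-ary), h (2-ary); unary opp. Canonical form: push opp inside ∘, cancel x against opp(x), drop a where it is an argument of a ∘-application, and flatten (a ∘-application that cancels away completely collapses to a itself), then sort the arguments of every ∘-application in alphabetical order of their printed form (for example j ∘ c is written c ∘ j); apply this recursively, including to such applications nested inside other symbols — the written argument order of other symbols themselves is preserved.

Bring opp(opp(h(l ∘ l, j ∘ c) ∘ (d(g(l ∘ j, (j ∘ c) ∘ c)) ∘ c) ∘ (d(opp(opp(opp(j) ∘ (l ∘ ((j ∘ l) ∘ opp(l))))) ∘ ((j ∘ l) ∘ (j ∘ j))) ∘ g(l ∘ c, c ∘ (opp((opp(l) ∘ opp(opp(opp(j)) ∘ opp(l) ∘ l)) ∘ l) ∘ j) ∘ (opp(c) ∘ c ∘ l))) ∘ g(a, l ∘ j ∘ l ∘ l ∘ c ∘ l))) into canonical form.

Answer: c ∘ d(g(j ∘ l, c ∘ c ∘ j)) ∘ d(j ∘ j ∘ j ∘ l ∘ l) ∘ g(a, c ∘ j ∘ l ∘ l ∘ l ∘ l) ∘ g(c ∘ l, c ∘ j ∘ j ∘ l) ∘ h(l ∘ l, c ∘ j)

Derivation:
Push opp inside:  distribute opp over ∘ and collapse double opp
Collect:  h(l ∘ l, c ∘ j) ∘ d(g(j ∘ l, c ∘ c ∘ j)) ∘ c ∘ d(j ∘ j ∘ j ∘ l ∘ l) ∘ g(c ∘ l, c ∘ j ∘ j ∘ l) ∘ g(a, c ∘ j ∘ l ∘ l ∘ l ∘ l)
Order the arguments:  c ∘ d(g(j ∘ l, c ∘ c ∘ j)) ∘ d(j ∘ j ∘ j ∘ l ∘ l) ∘ g(a, c ∘ j ∘ l ∘ l ∘ l ∘ l) ∘ g(c ∘ l, c ∘ j ∘ j ∘ l) ∘ h(l ∘ l, c ∘ j)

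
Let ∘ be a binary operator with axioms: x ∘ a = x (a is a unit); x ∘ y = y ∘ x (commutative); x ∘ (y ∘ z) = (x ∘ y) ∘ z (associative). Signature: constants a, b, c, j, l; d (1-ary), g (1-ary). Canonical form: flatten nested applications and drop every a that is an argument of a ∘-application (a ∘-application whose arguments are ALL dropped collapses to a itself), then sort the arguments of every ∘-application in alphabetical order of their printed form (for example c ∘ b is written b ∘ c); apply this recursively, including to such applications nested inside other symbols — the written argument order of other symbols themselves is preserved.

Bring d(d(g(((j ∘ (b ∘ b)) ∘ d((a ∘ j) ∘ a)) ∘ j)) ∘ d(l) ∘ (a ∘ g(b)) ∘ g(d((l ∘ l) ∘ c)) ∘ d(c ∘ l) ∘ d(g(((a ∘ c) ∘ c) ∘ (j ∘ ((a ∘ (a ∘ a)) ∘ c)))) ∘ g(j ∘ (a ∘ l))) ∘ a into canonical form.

Answer: d(d(c ∘ l) ∘ d(g(b ∘ b ∘ d(j) ∘ j ∘ j)) ∘ d(g(c ∘ c ∘ c ∘ j)) ∘ d(l) ∘ g(b) ∘ g(d(c ∘ l ∘ l)) ∘ g(j ∘ l))

Derivation:
Inside:  d(d(g(((j ∘ (b ∘ b)) ∘ d((a ∘ j) ∘ a)) ∘ j)) ∘ d(l) ∘ (a ∘ g(b)) ∘ g(d((l ∘ l) ∘ c)) ∘ d(c ∘ l) ∘ d(g(((a ∘ c) ∘ c) ∘ (j ∘ ((a ∘ (a ∘ a)) ∘ c)))) ∘ g(j ∘ (a ∘ l)))  →  d(d(c ∘ l) ∘ d(g(b ∘ b ∘ d(j) ∘ j ∘ j)) ∘ d(g(c ∘ c ∘ c ∘ j)) ∘ d(l) ∘ g(b) ∘ g(d(c ∘ l ∘ l)) ∘ g(j ∘ l))
Drop the unit:  drop a
Order the arguments:  d(d(c ∘ l) ∘ d(g(b ∘ b ∘ d(j) ∘ j ∘ j)) ∘ d(g(c ∘ c ∘ c ∘ j)) ∘ d(l) ∘ g(b) ∘ g(d(c ∘ l ∘ l)) ∘ g(j ∘ l))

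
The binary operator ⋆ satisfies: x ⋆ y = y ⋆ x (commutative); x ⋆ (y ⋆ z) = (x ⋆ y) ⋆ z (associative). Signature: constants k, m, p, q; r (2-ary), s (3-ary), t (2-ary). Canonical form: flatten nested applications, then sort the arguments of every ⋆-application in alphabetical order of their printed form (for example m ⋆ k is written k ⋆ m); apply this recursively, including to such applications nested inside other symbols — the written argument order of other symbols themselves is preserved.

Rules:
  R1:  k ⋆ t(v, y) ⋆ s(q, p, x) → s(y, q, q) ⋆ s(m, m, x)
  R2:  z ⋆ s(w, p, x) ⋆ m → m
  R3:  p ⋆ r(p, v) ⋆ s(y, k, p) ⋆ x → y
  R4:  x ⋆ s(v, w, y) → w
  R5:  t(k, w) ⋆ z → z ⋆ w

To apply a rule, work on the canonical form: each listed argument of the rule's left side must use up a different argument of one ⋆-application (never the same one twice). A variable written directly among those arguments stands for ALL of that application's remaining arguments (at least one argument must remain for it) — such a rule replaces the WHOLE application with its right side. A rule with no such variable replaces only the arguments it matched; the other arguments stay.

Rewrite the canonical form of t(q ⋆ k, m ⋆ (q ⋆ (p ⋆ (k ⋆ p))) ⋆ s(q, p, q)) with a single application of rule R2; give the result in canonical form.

Answer: t(k ⋆ q, m)

Derivation:
Canonical form:  t(k ⋆ q, k ⋆ m ⋆ p ⋆ p ⋆ q ⋆ s(q, p, q))
Apply R2:  consuming m, s(q, p, q);  w := q, x := q, z := k ⋆ p ⋆ p ⋆ q
The variable takes the whole remainder — replace the entire application.
Giving:  t(k ⋆ q, m)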